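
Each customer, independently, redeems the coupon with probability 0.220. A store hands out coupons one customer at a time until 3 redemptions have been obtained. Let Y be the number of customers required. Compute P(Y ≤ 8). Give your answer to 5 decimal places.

Finishing within 8 customers ⇔ at least 3 successes in the first 8. With X ~ Binomial(8, 0.22), P(Y ≤ 8) = 1 − P(X ≤ 2).
  k=0: C(8,0)·0.22^0·0.78^8 = 0.1370114
  k=1: C(8,1)·0.22^1·0.78^7 = 0.3091540
  k=2: C(8,2)·0.22^2·0.78^6 = 0.3051905
1 − 0.7513559 = 0.2486441

0.24864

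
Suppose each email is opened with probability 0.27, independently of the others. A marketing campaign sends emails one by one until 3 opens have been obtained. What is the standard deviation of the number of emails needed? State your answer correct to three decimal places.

5.481

Y = total emails until the third success; negative binomial with r=3, p=0.27.
SD(Y) = √[r(1−p)/p²] = √(30.04115) = 5.48098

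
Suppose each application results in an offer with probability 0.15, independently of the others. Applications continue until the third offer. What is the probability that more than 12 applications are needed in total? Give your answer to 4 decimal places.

0.7358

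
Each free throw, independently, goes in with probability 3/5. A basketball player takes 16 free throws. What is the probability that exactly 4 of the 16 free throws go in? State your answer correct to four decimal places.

X ~ Binomial(n=16, p=0.60).
P(X=4) = C(16,4) · p^4 · (1−p)^12
= 1820 · 0.1296 · 1.6777e-05 = 0.003957

0.0040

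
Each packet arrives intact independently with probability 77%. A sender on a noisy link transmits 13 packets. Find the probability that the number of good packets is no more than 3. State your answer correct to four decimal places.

X ~ Binomial(13, 0.77); P(X ≤ 3) = Σ C(13,k) p^k (1−p)^(13−k) over k:
  k=0: C(13,0)·0.77^0·0.23^13 = 0.000000
  k=1: C(13,1)·0.77^1·0.23^12 = 0.000000
  k=2: C(13,2)·0.77^2·0.23^11 = 0.000004
  k=3: C(13,3)·0.77^3·0.23^10 = 0.000054
Total = 0.000059

0.0001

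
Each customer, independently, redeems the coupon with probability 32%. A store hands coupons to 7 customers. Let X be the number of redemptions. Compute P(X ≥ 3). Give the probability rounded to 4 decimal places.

X ~ Binomial(7, 0.32); P(X ≥ 3) = Σ C(7,k) p^k (1−p)^(7−k) over k:
  k=3: C(7,3)·0.32^3·0.68^4 = 0.245219
  k=4: C(7,4)·0.32^4·0.68^3 = 0.115397
  k=5: C(7,5)·0.32^5·0.68^2 = 0.032583
  k=6: C(7,6)·0.32^6·0.68^1 = 0.005111
  k=7: C(7,7)·0.32^7·0.68^0 = 0.000344
Total = 0.398653

0.3987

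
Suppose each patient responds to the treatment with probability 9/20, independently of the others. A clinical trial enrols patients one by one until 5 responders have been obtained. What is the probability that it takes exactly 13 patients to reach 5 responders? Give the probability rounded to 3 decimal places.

0.076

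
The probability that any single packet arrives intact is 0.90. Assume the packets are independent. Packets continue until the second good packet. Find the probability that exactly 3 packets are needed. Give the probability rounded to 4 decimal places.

Y = trial on which the second success occurs; negative binomial, r=2, p=0.90.
P(Y=3) = C(2,1) · p^2 · (1−p)^1
= 2 · 0.81 · 0.1 = 0.162000

0.1620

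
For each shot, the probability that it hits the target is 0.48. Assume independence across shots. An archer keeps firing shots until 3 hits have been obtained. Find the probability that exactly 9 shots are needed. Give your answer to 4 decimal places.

0.0612

Y = trial on which the third success occurs; negative binomial, r=3, p=0.48.
P(Y=9) = C(8,2) · p^3 · (1−p)^6
= 28 · 0.11059 · 0.019771 = 0.061221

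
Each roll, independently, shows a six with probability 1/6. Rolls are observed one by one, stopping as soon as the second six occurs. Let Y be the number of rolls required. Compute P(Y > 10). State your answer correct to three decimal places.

0.485

Needing more than 10 rolls ⇔ fewer than 2 successes in the first 10. With X ~ Binomial(10, 0.166667), P(Y > 10) = P(X ≤ 1).
  k=0: C(10,0)·0.166667^0·0.833333^10 = 0.16151
  k=1: C(10,1)·0.166667^1·0.833333^9 = 0.32301
P(X ≤ 1) = 0.48452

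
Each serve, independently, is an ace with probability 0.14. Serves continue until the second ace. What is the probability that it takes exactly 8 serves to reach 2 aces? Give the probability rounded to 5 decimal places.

Y = trial on which the second success occurs; negative binomial, r=2, p=0.14.
P(Y=8) = C(7,1) · p^2 · (1−p)^6
= 7 · 0.0196 · 0.40457 = 0.0555066

0.05551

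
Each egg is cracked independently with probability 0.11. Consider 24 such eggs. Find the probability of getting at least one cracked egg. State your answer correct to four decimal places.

0.9390

P(at least one) = 1 − P(none) = 1 − (1 − 0.11)^24
= 1 − 0.061004 = 0.938996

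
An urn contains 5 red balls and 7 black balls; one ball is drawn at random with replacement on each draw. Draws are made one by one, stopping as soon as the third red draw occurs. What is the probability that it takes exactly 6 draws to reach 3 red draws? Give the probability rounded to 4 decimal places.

0.1436

Y = trial on which the third success occurs; negative binomial, r=3, p=0.416667.
P(Y=6) = C(5,2) · p^3 · (1−p)^3
= 10 · 0.072338 · 0.1985 = 0.143588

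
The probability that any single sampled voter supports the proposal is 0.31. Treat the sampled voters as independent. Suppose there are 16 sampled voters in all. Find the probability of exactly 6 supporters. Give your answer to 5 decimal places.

X ~ Binomial(n=16, p=0.31).
P(X=6) = C(16,6) · p^6 · (1−p)^10
= 8008 · 0.0008875 · 0.024462 = 0.1738542

0.17385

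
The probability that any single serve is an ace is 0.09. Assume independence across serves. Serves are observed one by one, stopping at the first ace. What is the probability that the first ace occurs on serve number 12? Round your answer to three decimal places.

0.032

Geometric (trials to first success), p = 0.09.
P(Y = 12) = (1−p)^11 · p = 0.35437 · 0.09 = 0.03189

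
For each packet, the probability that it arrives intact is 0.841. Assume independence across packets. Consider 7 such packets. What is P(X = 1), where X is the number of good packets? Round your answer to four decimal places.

X ~ Binomial(n=7, p=0.841).
P(X=1) = C(7,1) · p^1 · (1−p)^6
= 7 · 0.841 · 1.6158e-05 = 0.000095

0.0001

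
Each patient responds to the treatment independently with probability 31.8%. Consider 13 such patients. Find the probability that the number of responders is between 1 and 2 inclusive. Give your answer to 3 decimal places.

X ~ Binomial(13, 0.318); P(1 ≤ X ≤ 2) = Σ C(13,k) p^k (1−p)^(13−k) over k:
  k=1: C(13,1)·0.318^1·0.682^12 = 0.04186
  k=2: C(13,2)·0.318^2·0.682^11 = 0.11711
Total = 0.15896

0.159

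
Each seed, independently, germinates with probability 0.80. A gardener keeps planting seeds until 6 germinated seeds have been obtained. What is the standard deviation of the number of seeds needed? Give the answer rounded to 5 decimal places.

Y = total seeds until the sixth success; negative binomial with r=6, p=0.80.
SD(Y) = √[r(1−p)/p²] = √(1.8750000) = 1.3693064

1.36931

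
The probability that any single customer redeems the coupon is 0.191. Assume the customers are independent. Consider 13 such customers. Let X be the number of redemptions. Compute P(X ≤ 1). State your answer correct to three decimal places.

X ~ Binomial(13, 0.191); P(X ≤ 1) = Σ C(13,k) p^k (1−p)^(13−k) over k:
  k=0: C(13,0)·0.191^0·0.809^13 = 0.06358
  k=1: C(13,1)·0.191^1·0.809^12 = 0.19515
Total = 0.25873

0.259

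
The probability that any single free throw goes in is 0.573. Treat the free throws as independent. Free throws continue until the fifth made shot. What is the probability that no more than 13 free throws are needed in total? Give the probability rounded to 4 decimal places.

Finishing within 13 free throws ⇔ at least 5 successes in the first 13. With X ~ Binomial(13, 0.573), P(Y ≤ 13) = 1 − P(X ≤ 4).
  k=0: C(13,0)·0.573^0·0.427^13 = 0.000016
  k=1: C(13,1)·0.573^1·0.427^12 = 0.000274
  k=2: C(13,2)·0.573^2·0.427^11 = 0.002203
  k=3: C(13,3)·0.573^3·0.427^10 = 0.010842
  k=4: C(13,4)·0.573^4·0.427^9 = 0.036373
1 − 0.049708 = 0.950292

0.9503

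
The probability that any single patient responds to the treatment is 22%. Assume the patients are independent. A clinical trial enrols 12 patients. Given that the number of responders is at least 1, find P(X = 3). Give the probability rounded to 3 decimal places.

0.264

X ~ Binomial(12, 0.22). Want P(X=3 | X≥1) = P(X=3) / P(X≥1).
P(X=3) = C(12,3)·0.22^3·0.78^9 = 0.25035
P(X≥1) = 1 − 0.05071 = 0.94929
Ratio = 0.25035 / 0.94929 = 0.26372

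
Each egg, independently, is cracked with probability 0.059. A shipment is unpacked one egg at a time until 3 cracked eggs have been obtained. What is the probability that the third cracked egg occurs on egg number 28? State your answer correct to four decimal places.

Y = trial on which the third success occurs; negative binomial, r=3, p=0.059.
P(Y=28) = C(27,2) · p^3 · (1−p)^25
= 351 · 0.00020538 · 0.21865 = 0.015762

0.0158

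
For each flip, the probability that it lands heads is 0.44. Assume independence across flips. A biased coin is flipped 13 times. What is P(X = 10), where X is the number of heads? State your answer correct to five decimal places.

X ~ Binomial(n=13, p=0.44).
P(X=10) = C(13,10) · p^10 · (1−p)^3
= 286 · 0.00027197 · 0.17562 = 0.0136602

0.01366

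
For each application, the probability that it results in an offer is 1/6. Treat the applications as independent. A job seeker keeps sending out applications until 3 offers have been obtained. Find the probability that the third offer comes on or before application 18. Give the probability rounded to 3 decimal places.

Finishing within 18 applications ⇔ at least 3 successes in the first 18. With X ~ Binomial(18, 0.166667), P(Y ≤ 18) = 1 − P(X ≤ 2).
  k=0: C(18,0)·0.166667^0·0.833333^18 = 0.03756
  k=1: C(18,1)·0.166667^1·0.833333^17 = 0.13522
  k=2: C(18,2)·0.166667^2·0.833333^16 = 0.22987
1 − 0.40265 = 0.59735

0.597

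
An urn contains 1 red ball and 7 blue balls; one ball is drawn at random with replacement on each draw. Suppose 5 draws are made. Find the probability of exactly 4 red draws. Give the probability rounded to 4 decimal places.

0.0011

X ~ Binomial(n=5, p=0.125).
P(X=4) = C(5,4) · p^4 · (1−p)^1
= 5 · 0.00024414 · 0.875 = 0.001068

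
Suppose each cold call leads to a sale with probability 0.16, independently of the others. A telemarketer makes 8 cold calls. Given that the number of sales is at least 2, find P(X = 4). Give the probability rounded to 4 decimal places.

0.0610

X ~ Binomial(8, 0.16). Want P(X=4 | X≥2) = P(X=4) / P(X≥2).
P(X=4) = C(8,4)·0.16^4·0.84^4 = 0.022840
P(X≥2) = 1 − 0.247876 − 0.377716 = 0.374408
Ratio = 0.022840 / 0.374408 = 0.061003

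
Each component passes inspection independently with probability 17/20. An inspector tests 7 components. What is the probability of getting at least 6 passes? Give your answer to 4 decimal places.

X ~ Binomial(7, 0.85); P(X ≥ 6) = Σ C(7,k) p^k (1−p)^(7−k) over k:
  k=6: C(7,6)·0.85^6·0.15^1 = 0.396007
  k=7: C(7,7)·0.85^7·0.15^0 = 0.320577
Total = 0.716584

0.7166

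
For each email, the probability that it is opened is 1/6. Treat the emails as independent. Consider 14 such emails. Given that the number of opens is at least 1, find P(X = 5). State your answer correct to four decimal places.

X ~ Binomial(14, 0.166667). Want P(X=5 | X≥1) = P(X=5) / P(X≥1).
P(X=5) = C(14,5)·0.166667^5·0.833333^9 = 0.049897
P(X≥1) = 1 − 0.077887 = 0.922113
Ratio = 0.049897 / 0.922113 = 0.054112

0.0541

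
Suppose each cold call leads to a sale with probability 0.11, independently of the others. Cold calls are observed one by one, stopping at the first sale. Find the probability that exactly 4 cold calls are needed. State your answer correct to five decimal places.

0.07755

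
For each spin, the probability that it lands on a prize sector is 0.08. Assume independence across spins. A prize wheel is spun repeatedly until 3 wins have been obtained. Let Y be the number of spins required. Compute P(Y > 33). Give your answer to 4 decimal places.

0.5018

Needing more than 33 spins ⇔ fewer than 3 successes in the first 33. With X ~ Binomial(33, 0.08), P(Y > 33) = P(X ≤ 2).
  k=0: C(33,0)·0.08^0·0.92^33 = 0.063826
  k=1: C(33,1)·0.08^1·0.92^32 = 0.183153
  k=2: C(33,2)·0.08^2·0.92^31 = 0.254822
P(X ≤ 2) = 0.501801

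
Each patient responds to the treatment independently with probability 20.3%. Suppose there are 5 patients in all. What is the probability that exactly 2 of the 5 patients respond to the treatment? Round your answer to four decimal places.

0.2086

X ~ Binomial(n=5, p=0.203).
P(X=2) = C(5,2) · p^2 · (1−p)^3
= 10 · 0.041209 · 0.50626 = 0.208625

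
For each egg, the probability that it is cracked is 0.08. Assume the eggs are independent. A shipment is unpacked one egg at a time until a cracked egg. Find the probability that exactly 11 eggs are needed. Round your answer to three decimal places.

Geometric (trials to first success), p = 0.08.
P(Y = 11) = (1−p)^10 · p = 0.43439 · 0.08 = 0.03475

0.035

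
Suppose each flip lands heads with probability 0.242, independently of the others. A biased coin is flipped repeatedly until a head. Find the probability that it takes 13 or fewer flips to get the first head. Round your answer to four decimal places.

Y = number of flips to the first success; geometric, p = 0.242.
P(Y ≤ 13) = 1 − (1−p)^13 = 1 − 0.027271 = 0.972729

0.9727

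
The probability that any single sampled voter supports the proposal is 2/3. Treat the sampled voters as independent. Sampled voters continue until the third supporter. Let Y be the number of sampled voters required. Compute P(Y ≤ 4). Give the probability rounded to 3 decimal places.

Finishing within 4 sampled voters ⇔ at least 3 successes in the first 4. With X ~ Binomial(4, 0.666667), P(Y ≤ 4) = 1 − P(X ≤ 2).
  k=0: C(4,0)·0.666667^0·0.333333^4 = 0.01235
  k=1: C(4,1)·0.666667^1·0.333333^3 = 0.09877
  k=2: C(4,2)·0.666667^2·0.333333^2 = 0.29630
1 − 0.40741 = 0.59259

0.593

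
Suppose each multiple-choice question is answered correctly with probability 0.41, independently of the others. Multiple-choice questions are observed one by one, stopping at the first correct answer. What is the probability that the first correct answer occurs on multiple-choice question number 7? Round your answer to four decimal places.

0.0173

Geometric (trials to first success), p = 0.41.
P(Y = 7) = (1−p)^6 · p = 0.042181 · 0.41 = 0.017294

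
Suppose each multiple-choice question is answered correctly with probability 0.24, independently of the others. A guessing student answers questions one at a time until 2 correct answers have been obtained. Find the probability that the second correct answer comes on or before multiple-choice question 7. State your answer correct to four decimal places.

0.5298

Finishing within 7 multiple-choice questions ⇔ at least 2 successes in the first 7. With X ~ Binomial(7, 0.24), P(Y ≤ 7) = 1 − P(X ≤ 1).
  k=0: C(7,0)·0.24^0·0.76^7 = 0.146452
  k=1: C(7,1)·0.24^1·0.76^6 = 0.323736
1 − 0.470188 = 0.529812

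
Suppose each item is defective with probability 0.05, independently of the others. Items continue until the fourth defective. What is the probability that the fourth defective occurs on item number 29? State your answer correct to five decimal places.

0.00568

Y = trial on which the fourth success occurs; negative binomial, r=4, p=0.05.
P(Y=29) = C(28,3) · p^4 · (1−p)^25
= 3276 · 6.25e-06 · 0.27739 = 0.0056796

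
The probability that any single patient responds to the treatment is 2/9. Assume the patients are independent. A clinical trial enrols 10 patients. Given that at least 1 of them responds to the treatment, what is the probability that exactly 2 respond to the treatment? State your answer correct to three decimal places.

0.324

X ~ Binomial(10, 0.222222). Want P(X=2 | X≥1) = P(X=2) / P(X≥1).
P(X=2) = C(10,2)·0.222222^2·0.777778^8 = 0.29760
P(X≥1) = 1 − 0.08101 = 0.91899
Ratio = 0.29760 / 0.91899 = 0.32383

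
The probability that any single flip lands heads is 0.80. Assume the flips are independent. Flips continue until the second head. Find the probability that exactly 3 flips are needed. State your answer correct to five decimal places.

0.25600

Y = trial on which the second success occurs; negative binomial, r=2, p=0.80.
P(Y=3) = C(2,1) · p^2 · (1−p)^1
= 2 · 0.64 · 0.2 = 0.2560000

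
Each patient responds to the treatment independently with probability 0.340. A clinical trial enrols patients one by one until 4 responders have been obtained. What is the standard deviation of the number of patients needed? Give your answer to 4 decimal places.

Y = total patients until the fourth success; negative binomial with r=4, p=0.34.
SD(Y) = √[r(1−p)/p²] = √(22.837370) = 4.778846

4.7788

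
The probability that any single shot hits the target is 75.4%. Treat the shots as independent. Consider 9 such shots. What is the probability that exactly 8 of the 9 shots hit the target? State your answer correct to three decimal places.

0.231

X ~ Binomial(n=9, p=0.754).
P(X=8) = C(9,8) · p^8 · (1−p)^1
= 9 · 0.10446 · 0.246 = 0.23129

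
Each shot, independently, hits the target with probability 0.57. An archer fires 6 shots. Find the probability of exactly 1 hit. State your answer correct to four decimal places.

0.0503

X ~ Binomial(n=6, p=0.57).
P(X=1) = C(6,1) · p^1 · (1−p)^5
= 6 · 0.57 · 0.014701 = 0.050277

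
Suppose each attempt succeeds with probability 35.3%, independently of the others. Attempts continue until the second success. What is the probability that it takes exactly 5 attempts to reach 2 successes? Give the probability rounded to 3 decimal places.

Y = trial on which the second success occurs; negative binomial, r=2, p=0.353.
P(Y=5) = C(4,1) · p^2 · (1−p)^3
= 4 · 0.12461 · 0.27084 = 0.13500

0.135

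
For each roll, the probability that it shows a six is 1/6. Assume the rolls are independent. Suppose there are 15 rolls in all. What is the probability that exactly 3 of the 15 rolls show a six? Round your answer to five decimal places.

0.23626

X ~ Binomial(n=15, p=0.166667).
P(X=3) = C(15,3) · p^3 · (1−p)^12
= 455 · 0.0046296 · 0.11216 = 0.2362559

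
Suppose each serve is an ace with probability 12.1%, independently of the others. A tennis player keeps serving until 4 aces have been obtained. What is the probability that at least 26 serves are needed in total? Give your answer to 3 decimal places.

0.642

Needing more than 25 serves ⇔ fewer than 4 successes in the first 25. With X ~ Binomial(25, 0.121), P(Y > 25) = P(X ≤ 3).
  k=0: C(25,0)·0.121^0·0.879^25 = 0.03979
  k=1: C(25,1)·0.121^1·0.879^24 = 0.13692
  k=2: C(25,2)·0.121^2·0.879^23 = 0.22617
  k=3: C(25,3)·0.121^3·0.879^22 = 0.23869
P(X ≤ 3) = 0.64157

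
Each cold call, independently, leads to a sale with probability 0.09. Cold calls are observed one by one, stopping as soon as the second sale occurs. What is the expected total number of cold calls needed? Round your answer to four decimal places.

Y = total cold calls until the second success; negative binomial with r=2, p=0.09.
E[Y] = r / p = 2 / 0.09 = 22.222222

22.2222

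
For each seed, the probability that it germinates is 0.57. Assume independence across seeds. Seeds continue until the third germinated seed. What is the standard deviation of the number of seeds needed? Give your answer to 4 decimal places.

Y = total seeds until the third success; negative binomial with r=3, p=0.57.
SD(Y) = √[r(1−p)/p²] = √(3.970452) = 1.992599

1.9926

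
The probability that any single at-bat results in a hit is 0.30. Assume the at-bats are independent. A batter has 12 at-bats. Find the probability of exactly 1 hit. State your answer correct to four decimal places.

0.0712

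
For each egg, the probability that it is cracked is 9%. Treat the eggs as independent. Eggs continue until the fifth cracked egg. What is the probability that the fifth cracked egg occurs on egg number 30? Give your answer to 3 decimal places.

0.013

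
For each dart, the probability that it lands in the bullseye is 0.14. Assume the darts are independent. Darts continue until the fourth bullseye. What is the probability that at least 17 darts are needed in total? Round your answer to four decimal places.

0.8237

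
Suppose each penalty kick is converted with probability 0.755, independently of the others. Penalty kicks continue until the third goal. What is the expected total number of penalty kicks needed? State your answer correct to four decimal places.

Y = total penalty kicks until the third success; negative binomial with r=3, p=0.755.
E[Y] = r / p = 3 / 0.755 = 3.973510

3.9735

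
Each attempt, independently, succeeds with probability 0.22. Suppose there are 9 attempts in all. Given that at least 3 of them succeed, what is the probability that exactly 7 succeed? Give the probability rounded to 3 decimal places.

X ~ Binomial(9, 0.22). Want P(X=7 | X≥3) = P(X=7) / P(X≥3).
P(X=7) = C(9,7)·0.22^7·0.78^2 = 0.00055
P(X≥3) = 1 − 0.10687 − 0.27128 − 0.30606 = 0.31579
Ratio = 0.00055 / 0.31579 = 0.00173

0.002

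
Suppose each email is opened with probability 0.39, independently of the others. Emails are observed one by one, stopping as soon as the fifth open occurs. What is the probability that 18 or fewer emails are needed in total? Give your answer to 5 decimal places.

0.89065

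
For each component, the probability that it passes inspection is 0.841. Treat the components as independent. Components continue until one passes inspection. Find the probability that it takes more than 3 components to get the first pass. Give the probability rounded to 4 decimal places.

Y = number of components to the first success; geometric, p = 0.841.
P(Y > 3) = P(first 3 all fail) = (1−p)^3 = 0.004020

0.0040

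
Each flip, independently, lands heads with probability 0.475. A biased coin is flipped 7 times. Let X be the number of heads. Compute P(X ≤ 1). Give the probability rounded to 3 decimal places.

X ~ Binomial(7, 0.475); P(X ≤ 1) = Σ C(7,k) p^k (1−p)^(7−k) over k:
  k=0: C(7,0)·0.475^0·0.525^7 = 0.01099
  k=1: C(7,1)·0.475^1·0.525^6 = 0.06962
Total = 0.08062

0.081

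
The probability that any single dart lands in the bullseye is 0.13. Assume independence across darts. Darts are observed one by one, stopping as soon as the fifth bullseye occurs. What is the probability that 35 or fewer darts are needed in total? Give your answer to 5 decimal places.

Finishing within 35 darts ⇔ at least 5 successes in the first 35. With X ~ Binomial(35, 0.13), P(Y ≤ 35) = 1 − P(X ≤ 4).
  k=0: C(35,0)·0.13^0·0.87^35 = 0.0076414
  k=1: C(35,1)·0.13^1·0.87^34 = 0.0399637
  k=2: C(35,2)·0.13^2·0.87^33 = 0.1015171
  k=3: C(35,3)·0.13^3·0.87^32 = 0.1668614
  k=4: C(35,4)·0.13^4·0.87^31 = 0.1994665
1 − 0.5154500 = 0.4845500

0.48455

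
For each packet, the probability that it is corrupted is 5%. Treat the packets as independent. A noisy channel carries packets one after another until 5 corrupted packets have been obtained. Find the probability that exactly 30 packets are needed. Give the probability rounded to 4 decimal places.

0.0021

Y = trial on which the fifth success occurs; negative binomial, r=5, p=0.05.
P(Y=30) = C(29,4) · p^5 · (1−p)^25
= 23751 · 3.125e-07 · 0.27739 = 0.002059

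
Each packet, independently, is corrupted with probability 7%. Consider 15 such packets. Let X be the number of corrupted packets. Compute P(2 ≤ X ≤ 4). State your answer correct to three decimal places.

X ~ Binomial(15, 0.07); P(2 ≤ X ≤ 4) = Σ C(15,k) p^k (1−p)^(15−k) over k:
  k=2: C(15,2)·0.07^2·0.93^13 = 0.20029
  k=3: C(15,3)·0.07^3·0.93^12 = 0.06533
  k=4: C(15,4)·0.07^4·0.93^11 = 0.01475
Total = 0.28037

0.280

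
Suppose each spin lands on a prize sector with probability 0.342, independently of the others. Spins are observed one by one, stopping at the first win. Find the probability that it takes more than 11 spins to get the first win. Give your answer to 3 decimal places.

Y = number of spins to the first success; geometric, p = 0.342.
P(Y > 11) = P(first 11 all fail) = (1−p)^11 = 0.01001

0.010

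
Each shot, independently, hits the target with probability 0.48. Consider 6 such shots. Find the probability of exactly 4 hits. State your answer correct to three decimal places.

X ~ Binomial(n=6, p=0.48).
P(X=4) = C(6,4) · p^4 · (1−p)^2
= 15 · 0.053084 · 0.2704 = 0.21531

0.215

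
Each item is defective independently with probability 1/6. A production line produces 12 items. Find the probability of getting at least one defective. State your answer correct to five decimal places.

P(at least one) = 1 − P(none) = 1 − (1 − 0.166667)^12
= 1 − 0.1121567 = 0.8878433

0.88784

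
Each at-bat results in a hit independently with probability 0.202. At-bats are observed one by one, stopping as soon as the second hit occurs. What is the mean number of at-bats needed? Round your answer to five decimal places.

Y = total at-bats until the second success; negative binomial with r=2, p=0.202.
E[Y] = r / p = 2 / 0.202 = 9.9009901

9.90099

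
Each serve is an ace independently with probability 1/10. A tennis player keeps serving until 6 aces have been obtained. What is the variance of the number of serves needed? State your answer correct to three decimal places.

Y = total serves until the sixth success; negative binomial with r=6, p=0.10.
Var(Y) = r(1−p)/p² = 6·0.90 / 0.10² = 540.00000

540.000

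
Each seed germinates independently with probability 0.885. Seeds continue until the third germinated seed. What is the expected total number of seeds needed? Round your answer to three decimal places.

Y = total seeds until the third success; negative binomial with r=3, p=0.885.
E[Y] = r / p = 3 / 0.885 = 3.38983

3.390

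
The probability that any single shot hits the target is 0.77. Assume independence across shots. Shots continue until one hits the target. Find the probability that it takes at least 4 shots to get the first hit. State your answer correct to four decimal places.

0.0122

Y = number of shots to the first success; geometric, p = 0.77.
P(Y > 3) = P(first 3 all fail) = (1−p)^3 = 0.012167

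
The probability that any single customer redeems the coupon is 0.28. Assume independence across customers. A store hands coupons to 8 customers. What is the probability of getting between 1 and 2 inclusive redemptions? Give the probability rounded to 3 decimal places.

X ~ Binomial(8, 0.28); P(1 ≤ X ≤ 2) = Σ C(8,k) p^k (1−p)^(8−k) over k:
  k=1: C(8,1)·0.28^1·0.72^7 = 0.22469
  k=2: C(8,2)·0.28^2·0.72^6 = 0.30582
Total = 0.53051

0.531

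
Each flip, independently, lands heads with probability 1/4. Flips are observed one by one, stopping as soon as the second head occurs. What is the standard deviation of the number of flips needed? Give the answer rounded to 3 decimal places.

Y = total flips until the second success; negative binomial with r=2, p=0.25.
SD(Y) = √[r(1−p)/p²] = √(24.00000) = 4.89898

4.899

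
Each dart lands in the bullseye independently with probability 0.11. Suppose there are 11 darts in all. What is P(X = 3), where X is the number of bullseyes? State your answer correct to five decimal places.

0.08645

X ~ Binomial(n=11, p=0.11).
P(X=3) = C(11,3) · p^3 · (1−p)^8
= 165 · 0.001331 · 0.39366 = 0.0864534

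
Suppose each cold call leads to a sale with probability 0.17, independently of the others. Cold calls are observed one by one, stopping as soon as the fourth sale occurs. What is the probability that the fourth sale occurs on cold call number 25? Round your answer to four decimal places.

Y = trial on which the fourth success occurs; negative binomial, r=4, p=0.17.
P(Y=25) = C(24,3) · p^4 · (1−p)^21
= 2024 · 0.00083521 · 0.019982 = 0.033779

0.0338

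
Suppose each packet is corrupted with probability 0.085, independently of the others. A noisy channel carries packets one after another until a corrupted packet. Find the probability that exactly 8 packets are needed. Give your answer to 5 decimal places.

Geometric (trials to first success), p = 0.085.
P(Y = 8) = (1−p)^7 · p = 0.53697 · 0.085 = 0.0456422

0.04564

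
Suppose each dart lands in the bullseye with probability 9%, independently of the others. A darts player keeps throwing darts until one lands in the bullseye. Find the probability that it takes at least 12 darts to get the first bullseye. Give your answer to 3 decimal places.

0.354

Y = number of darts to the first success; geometric, p = 0.09.
P(Y > 11) = P(first 11 all fail) = (1−p)^11 = 0.35437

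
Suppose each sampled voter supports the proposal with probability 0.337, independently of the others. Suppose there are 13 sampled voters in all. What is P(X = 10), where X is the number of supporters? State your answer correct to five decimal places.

X ~ Binomial(n=13, p=0.337).
P(X=10) = C(13,10) · p^10 · (1−p)^3
= 286 · 1.8893e-05 · 0.29143 = 0.0015747

0.00157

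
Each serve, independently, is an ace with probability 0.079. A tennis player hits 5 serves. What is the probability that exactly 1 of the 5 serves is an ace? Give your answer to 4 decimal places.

X ~ Binomial(n=5, p=0.079).
P(X=1) = C(5,1) · p^1 · (1−p)^4
= 5 · 0.079 · 0.71951 = 0.284208

0.2842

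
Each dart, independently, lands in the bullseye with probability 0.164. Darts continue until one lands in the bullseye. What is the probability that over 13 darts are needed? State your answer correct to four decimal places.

0.0974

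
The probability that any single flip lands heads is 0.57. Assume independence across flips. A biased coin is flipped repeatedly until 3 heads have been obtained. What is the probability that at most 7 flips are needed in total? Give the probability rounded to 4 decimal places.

Finishing within 7 flips ⇔ at least 3 successes in the first 7. With X ~ Binomial(7, 0.57), P(Y ≤ 7) = 1 − P(X ≤ 2).
  k=0: C(7,0)·0.57^0·0.43^7 = 0.002718
  k=1: C(7,1)·0.57^1·0.43^6 = 0.025222
  k=2: C(7,2)·0.57^2·0.43^5 = 0.100302
1 − 0.128243 = 0.871757

0.8718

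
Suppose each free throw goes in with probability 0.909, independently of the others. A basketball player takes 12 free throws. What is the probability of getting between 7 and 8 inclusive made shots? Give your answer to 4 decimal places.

0.0184

X ~ Binomial(12, 0.909); P(7 ≤ X ≤ 8) = Σ C(12,k) p^k (1−p)^(12−k) over k:
  k=7: C(12,7)·0.909^7·0.091^5 = 0.002534
  k=8: C(12,8)·0.909^8·0.091^4 = 0.015823
Total = 0.018357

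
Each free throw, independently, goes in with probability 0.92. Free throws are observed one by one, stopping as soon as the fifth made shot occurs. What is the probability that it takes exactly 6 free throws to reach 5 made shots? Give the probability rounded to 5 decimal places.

0.26363

Y = trial on which the fifth success occurs; negative binomial, r=5, p=0.92.
P(Y=6) = C(5,4) · p^5 · (1−p)^1
= 5 · 0.65908 · 0.08 = 0.2636326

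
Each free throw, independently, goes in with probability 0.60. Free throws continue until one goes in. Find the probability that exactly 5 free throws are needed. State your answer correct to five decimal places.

Geometric (trials to first success), p = 0.60.
P(Y = 5) = (1−p)^4 · p = 0.0256 · 0.60 = 0.0153600

0.01536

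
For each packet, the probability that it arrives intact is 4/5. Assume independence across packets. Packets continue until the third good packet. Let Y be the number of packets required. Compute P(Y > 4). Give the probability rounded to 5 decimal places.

Needing more than 4 packets ⇔ fewer than 3 successes in the first 4. With X ~ Binomial(4, 0.80), P(Y > 4) = P(X ≤ 2).
  k=0: C(4,0)·0.80^0·0.20^4 = 0.0016000
  k=1: C(4,1)·0.80^1·0.20^3 = 0.0256000
  k=2: C(4,2)·0.80^2·0.20^2 = 0.1536000
P(X ≤ 2) = 0.1808000

0.18080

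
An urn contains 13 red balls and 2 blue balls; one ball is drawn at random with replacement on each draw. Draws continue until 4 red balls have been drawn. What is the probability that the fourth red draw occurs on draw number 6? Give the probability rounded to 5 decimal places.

0.10030

Y = trial on which the fourth success occurs; negative binomial, r=4, p=0.866667.
P(Y=6) = C(5,3) · p^4 · (1−p)^2
= 10 · 0.56417 · 0.017778 = 0.1002965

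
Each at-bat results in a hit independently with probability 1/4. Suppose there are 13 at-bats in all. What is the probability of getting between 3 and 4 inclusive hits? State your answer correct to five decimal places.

0.46136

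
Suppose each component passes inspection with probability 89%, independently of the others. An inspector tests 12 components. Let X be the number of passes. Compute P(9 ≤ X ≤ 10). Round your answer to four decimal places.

X ~ Binomial(12, 0.89); P(9 ≤ X ≤ 10) = Σ C(12,k) p^k (1−p)^(12−k) over k:
  k=9: C(12,9)·0.89^9·0.11^3 = 0.102591
  k=10: C(12,10)·0.89^10·0.11^2 = 0.249017
Total = 0.351609

0.3516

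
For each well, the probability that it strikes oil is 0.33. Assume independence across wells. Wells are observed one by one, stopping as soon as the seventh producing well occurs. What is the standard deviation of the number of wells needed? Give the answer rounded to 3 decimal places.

6.563

Y = total wells until the seventh success; negative binomial with r=7, p=0.33.
SD(Y) = √[r(1−p)/p²] = √(43.06703) = 6.56255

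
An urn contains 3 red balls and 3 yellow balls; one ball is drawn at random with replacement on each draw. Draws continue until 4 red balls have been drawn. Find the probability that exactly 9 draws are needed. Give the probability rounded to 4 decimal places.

0.1094

Y = trial on which the fourth success occurs; negative binomial, r=4, p=0.50.
P(Y=9) = C(8,3) · p^4 · (1−p)^5
= 56 · 0.0625 · 0.03125 = 0.109375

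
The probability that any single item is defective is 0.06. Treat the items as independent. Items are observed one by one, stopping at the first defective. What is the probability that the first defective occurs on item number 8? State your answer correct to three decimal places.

Geometric (trials to first success), p = 0.06.
P(Y = 8) = (1−p)^7 · p = 0.64848 · 0.06 = 0.03891

0.039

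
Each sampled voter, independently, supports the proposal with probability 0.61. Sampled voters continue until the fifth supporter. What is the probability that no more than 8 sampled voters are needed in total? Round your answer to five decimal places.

0.61720

Finishing within 8 sampled voters ⇔ at least 5 successes in the first 8. With X ~ Binomial(8, 0.61), P(Y ≤ 8) = 1 − P(X ≤ 4).
  k=0: C(8,0)·0.61^0·0.39^8 = 0.0005352
  k=1: C(8,1)·0.61^1·0.39^7 = 0.0066969
  k=2: C(8,2)·0.61^2·0.39^6 = 0.0366611
  k=3: C(8,3)·0.61^3·0.39^5 = 0.1146834
  k=4: C(8,4)·0.61^4·0.39^4 = 0.2242208
1 − 0.3827973 = 0.6172027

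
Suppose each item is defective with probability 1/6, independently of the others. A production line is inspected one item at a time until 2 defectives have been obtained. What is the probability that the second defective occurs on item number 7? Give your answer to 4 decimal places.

Y = trial on which the second success occurs; negative binomial, r=2, p=0.166667.
P(Y=7) = C(6,1) · p^2 · (1−p)^5
= 6 · 0.027778 · 0.40188 = 0.066980

0.0670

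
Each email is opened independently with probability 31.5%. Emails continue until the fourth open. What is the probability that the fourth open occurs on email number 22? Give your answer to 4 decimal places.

Y = trial on which the fourth success occurs; negative binomial, r=4, p=0.315.
P(Y=22) = C(21,3) · p^4 · (1−p)^18
= 1330 · 0.0098456 · 0.0011026 = 0.014439

0.0144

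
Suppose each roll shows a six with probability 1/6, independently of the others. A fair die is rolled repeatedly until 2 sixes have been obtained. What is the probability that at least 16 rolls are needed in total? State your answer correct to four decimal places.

Needing more than 15 rolls ⇔ fewer than 2 successes in the first 15. With X ~ Binomial(15, 0.166667), P(Y > 15) = P(X ≤ 1).
  k=0: C(15,0)·0.166667^0·0.833333^15 = 0.064905
  k=1: C(15,1)·0.166667^1·0.833333^14 = 0.194716
P(X ≤ 1) = 0.259622

0.2596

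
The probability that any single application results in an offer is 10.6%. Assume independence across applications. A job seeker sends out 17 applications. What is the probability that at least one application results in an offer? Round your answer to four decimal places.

P(at least one) = 1 − P(none) = 1 − (1 − 0.106)^17
= 1 − 0.148846 = 0.851154

0.8512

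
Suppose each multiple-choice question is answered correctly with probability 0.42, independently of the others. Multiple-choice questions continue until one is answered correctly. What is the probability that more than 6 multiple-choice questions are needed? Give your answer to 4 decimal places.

0.0381

Y = number of multiple-choice questions to the first success; geometric, p = 0.42.
P(Y > 6) = P(first 6 all fail) = (1−p)^6 = 0.038069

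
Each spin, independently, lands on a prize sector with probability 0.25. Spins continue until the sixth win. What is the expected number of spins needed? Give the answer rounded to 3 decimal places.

Y = total spins until the sixth success; negative binomial with r=6, p=0.25.
E[Y] = r / p = 6 / 0.25 = 24.00000

24.000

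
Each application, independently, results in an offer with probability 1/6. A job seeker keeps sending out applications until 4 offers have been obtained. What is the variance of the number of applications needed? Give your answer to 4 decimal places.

120.0000

Y = total applications until the fourth success; negative binomial with r=4, p=0.166667.
Var(Y) = r(1−p)/p² = 4·0.833333 / 0.166667² = 120.000000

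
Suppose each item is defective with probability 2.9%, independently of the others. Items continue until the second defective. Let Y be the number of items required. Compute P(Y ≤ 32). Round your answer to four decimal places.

0.2374

Finishing within 32 items ⇔ at least 2 successes in the first 32. With X ~ Binomial(32, 0.029), P(Y ≤ 32) = 1 − P(X ≤ 1).
  k=0: C(32,0)·0.029^0·0.971^32 = 0.389956
  k=1: C(32,1)·0.029^1·0.971^31 = 0.372687
1 − 0.762643 = 0.237357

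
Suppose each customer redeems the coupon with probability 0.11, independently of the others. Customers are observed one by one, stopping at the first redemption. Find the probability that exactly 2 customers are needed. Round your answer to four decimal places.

Geometric (trials to first success), p = 0.11.
P(Y = 2) = (1−p)^1 · p = 0.89 · 0.11 = 0.097900

0.0979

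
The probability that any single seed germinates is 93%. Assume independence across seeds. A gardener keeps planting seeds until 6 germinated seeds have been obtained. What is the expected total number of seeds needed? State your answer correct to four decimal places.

6.4516

Y = total seeds until the sixth success; negative binomial with r=6, p=0.93.
E[Y] = r / p = 6 / 0.93 = 6.451613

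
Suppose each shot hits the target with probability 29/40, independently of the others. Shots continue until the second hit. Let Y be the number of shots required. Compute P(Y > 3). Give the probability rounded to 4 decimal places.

0.1853

Needing more than 3 shots ⇔ fewer than 2 successes in the first 3. With X ~ Binomial(3, 0.725), P(Y > 3) = P(X ≤ 1).
  k=0: C(3,0)·0.725^0·0.275^3 = 0.020797
  k=1: C(3,1)·0.725^1·0.275^2 = 0.164484
P(X ≤ 1) = 0.185281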